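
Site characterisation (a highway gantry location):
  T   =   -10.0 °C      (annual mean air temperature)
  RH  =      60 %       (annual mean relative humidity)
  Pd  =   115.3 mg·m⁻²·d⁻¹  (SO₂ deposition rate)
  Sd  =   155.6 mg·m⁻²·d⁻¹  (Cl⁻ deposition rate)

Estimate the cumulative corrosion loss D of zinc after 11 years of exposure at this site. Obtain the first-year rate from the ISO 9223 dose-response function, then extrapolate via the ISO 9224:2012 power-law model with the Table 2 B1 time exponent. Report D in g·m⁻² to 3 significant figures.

zinc: f(T) = +0.038·(T−10) [T≤10 °C] = -0.7600
  sulphur-dioxide contribution → 0.7698 μm/a
  chloride contribution → 0.2147 μm/a
  ⇒ r_corr(zinc) = 0.9845 μm/a
Long-term exponent b (ISO 9224 Table 2, B1) = 0.813
  D(11) = 0.9845 × 11^0.813 = 0.9845 × 7.025 = 6.916 μm
  Mass loss = 6.916 μm × 7.14 g/cm³ = 49.38 g·m⁻²

D(11) = 49.4 g·m⁻²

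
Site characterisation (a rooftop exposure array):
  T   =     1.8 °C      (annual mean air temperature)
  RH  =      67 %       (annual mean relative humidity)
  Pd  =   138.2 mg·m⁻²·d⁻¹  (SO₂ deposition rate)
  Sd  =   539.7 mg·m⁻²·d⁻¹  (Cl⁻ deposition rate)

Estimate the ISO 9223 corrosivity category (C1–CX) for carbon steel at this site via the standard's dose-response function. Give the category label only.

carbon steel: T≤10 °C ⇒ hinge +0.150·(1.8−10) = -1.2300
  sulphur-dioxide contribution → 25.63 μm/a
  chloride contribution → 49.43 μm/a
  ⇒ r_corr(carbon steel) = 75.07 μm/a
Category bounds: 50…80 μm/a bracket r_corr ⇒ C4

C4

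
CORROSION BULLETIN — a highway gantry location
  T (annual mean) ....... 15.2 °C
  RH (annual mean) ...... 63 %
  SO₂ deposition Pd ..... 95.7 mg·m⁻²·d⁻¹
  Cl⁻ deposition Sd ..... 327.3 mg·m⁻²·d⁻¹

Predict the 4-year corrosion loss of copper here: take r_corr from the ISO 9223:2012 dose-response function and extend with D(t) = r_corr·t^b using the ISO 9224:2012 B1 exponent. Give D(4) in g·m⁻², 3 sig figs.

copper: T>10 °C ⇒ hinge -0.080·(15.2−10) = -0.4160
  SO₂ term: 0.0053·95.7^0.26·exp(0.059·63-0.4160) = 0.4709
  Cl⁻ term: 0.01025·327.3^0.27·exp(0.036·63+0.049·15.2) = 0.9959
  sum: 0.4709 + 0.9959 → r_corr = 1.467 μm/a
Power-law: D(4) = r_corr · 4^0.667
  D(4) = 1.467 × 4^0.667 = 1.467 × 2.521 = 3.698 μm
  Mass loss = 3.698 μm × 8.96 g/cm³ = 33.13 g·m⁻²

D(4) = 33.1 g·m⁻²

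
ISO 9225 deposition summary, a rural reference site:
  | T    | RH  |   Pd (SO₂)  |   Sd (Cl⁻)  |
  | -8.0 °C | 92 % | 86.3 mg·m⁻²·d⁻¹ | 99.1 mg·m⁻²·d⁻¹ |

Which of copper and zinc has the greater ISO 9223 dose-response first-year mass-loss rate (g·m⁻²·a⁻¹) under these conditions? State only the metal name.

copper: T≤10 °C ⇒ hinge +0.126·(-8.0−10) = -2.2680
  sulphur-dioxide contribution → 0.3981 μm/a
  chloride contribution → 0.6574 μm/a
  ⇒ r_corr(copper) = 1.055 μm/a
  mass loss = 1.055 μm/a × 8.96 g/cm³ = 9.457 g·m⁻²·a⁻¹
zinc: temperature factor f = +0.038·(-18.0) = -0.6840
  sulphur-dioxide contribution → 3.186 μm/a
  chloride contribution → 0.2542 μm/a
  ⇒ r_corr(zinc) = 3.441 μm/a
  mass loss = 3.441 μm/a × 7.14 g/cm³ = 24.57 g·m⁻²·a⁻¹
Ordering by g·m⁻²·a⁻¹: zinc (24.6) > copper (9.46)

zinc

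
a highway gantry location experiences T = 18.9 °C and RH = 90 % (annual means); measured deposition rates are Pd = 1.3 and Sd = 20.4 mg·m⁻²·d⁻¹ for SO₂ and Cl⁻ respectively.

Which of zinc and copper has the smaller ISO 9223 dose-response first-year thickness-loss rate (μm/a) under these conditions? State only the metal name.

zinc

zinc: temperature factor f = -0.071·(8.9) = -0.6319
  sulphur-dioxide contribution → 0.4834 μm/a
  chloride contribution → 0.9998 μm/a
  ⇒ r_corr(zinc) = 1.483 μm/a
copper: T>10 °C ⇒ hinge -0.080·(18.9−10) = -0.7120
  sulphur-dioxide contribution → 0.5634 μm/a
  chloride contribution → 1.492 μm/a
  total first-year rate 2.055 μm/a
Ordering by μm/a: copper (2.05) > zinc (1.48)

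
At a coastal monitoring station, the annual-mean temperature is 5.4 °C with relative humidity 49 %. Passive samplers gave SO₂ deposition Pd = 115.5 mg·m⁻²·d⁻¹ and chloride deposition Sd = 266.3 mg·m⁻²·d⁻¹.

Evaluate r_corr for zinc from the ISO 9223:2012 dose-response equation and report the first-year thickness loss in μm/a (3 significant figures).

r_corr = 1.82 μm/a

zinc: T≤10 °C ⇒ hinge +0.038·(5.4−10) = -0.1748
  sulphur-dioxide contribution → 0.8339 μm/a
  chloride contribution → 0.9887 μm/a
  ⇒ r_corr(zinc) = 1.823 μm/a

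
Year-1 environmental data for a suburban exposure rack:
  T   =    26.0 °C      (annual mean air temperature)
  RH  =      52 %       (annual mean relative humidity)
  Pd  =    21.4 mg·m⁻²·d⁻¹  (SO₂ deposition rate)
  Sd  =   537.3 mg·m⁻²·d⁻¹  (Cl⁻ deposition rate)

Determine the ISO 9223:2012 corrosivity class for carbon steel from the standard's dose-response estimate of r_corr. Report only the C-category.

carbon steel: f(T) = -0.054·(T−10) [T>10 °C] = -0.8640
  sulphur-dioxide contribution → 10.38 μm/a
  chloride contribution → 79.11 μm/a
  ⇒ r_corr(carbon steel) = 89.49 μm/a
Category bounds: 80…200 μm/a bracket r_corr ⇒ C5

C5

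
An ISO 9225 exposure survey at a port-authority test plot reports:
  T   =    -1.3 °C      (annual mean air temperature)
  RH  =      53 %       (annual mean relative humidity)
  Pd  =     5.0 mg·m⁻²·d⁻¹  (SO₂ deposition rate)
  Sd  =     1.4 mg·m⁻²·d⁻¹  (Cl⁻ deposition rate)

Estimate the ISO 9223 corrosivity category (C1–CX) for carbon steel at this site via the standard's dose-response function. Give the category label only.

C2

carbon steel: T≤10 °C ⇒ hinge +0.150·(-1.3−10) = -1.6950
  sulphur-dioxide contribution → 2.166 μm/a
  chloride contribution → 0.6858 μm/a
  total first-year rate 2.852 μm/a
ISO 9223 Table 2 (carbon steel): 1.3 < 2.85 ≤ 25 μm/a ⇒ C2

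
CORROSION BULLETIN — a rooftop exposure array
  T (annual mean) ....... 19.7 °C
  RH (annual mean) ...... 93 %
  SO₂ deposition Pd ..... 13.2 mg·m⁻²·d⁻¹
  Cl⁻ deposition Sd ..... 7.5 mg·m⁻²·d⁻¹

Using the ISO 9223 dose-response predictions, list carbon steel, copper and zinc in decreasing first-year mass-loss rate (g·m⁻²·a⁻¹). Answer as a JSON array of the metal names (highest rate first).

carbon steel: f(T) = -0.054·(T−10) [T>10 °C] = -0.5238
  SO₂ term: 1.77·13.2^0.52·exp(0.02·93-0.5238) = 25.76
  Sd branch = 0.102·Sd^0.62·e^(0.033·RH+0.04·T) = 16.83 μm/a
  r_corr = 25.76 + 16.83 = 42.6 μm/a
  mass loss = 42.6 μm/a × 7.85 g/cm³ = 334.4 g·m⁻²·a⁻¹
copper: f(T) = -0.080·(T−10) [T>10 °C] = -0.7760
  SO₂ term: 0.0053·13.2^0.26·exp(0.059·93-0.7760) = 1.152
  Sd branch = 0.01025·Sd^0.27·e^(0.036·RH+0.049·T) = 1.319 μm/a
  r_corr = 1.152 + 1.319 = 2.471 μm/a
  mass loss = 2.471 μm/a × 8.96 g/cm³ = 22.14 g·m⁻²·a⁻¹
zinc: f(T) = -0.071·(T−10) [T>10 °C] = -0.6887
  SO₂ term: 0.0129·13.2^0.44·exp(0.046·93-0.6887) = 1.454
  Sd branch = 0.0175·Sd^0.57·e^(0.008·RH+0.085·T) = 0.6197 μm/a
  r_corr = 1.454 + 0.6197 = 2.073 μm/a
  mass loss = 2.073 μm/a × 7.14 g/cm³ = 14.8 g·m⁻²·a⁻¹
Ordering by g·m⁻²·a⁻¹: carbon steel (334) > copper (22.1) > zinc (14.8)

["carbon steel", "copper", "zinc"]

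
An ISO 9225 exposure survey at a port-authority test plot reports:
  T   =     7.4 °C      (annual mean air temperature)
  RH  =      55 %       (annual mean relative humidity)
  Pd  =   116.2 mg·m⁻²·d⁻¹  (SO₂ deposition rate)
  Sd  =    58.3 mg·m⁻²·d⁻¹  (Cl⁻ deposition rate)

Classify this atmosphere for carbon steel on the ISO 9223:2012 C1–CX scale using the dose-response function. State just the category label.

C4

carbon steel: T≤10 °C ⇒ hinge +0.150·(7.4−10) = -0.3900
  sulphur-dioxide contribution → 42.68 μm/a
  chloride contribution → 10.47 μm/a
  ⇒ r_corr(carbon steel) = 53.15 μm/a
53.2 μm/a falls in (50, 80] for carbon steel → category C4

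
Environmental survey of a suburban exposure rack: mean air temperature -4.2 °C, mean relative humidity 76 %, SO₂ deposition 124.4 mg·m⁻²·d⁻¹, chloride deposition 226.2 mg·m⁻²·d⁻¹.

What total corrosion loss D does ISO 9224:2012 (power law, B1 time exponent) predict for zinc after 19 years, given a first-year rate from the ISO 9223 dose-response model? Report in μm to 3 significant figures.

D(19) = 28.1 μm

zinc: T≤10 °C ⇒ hinge +0.038·(-4.2−10) = -0.5396
  Pd branch = 0.0129·Pd^0.44·e^(0.046·RH+f) = 2.071 μm/a
  Cl⁻ term: 0.0175·226.2^0.57·exp(0.008·76+0.085·-4.2) = 0.4944
  sum: 2.071 + 0.4944 → r_corr = 2.566 μm/a
Power-law: D(19) = r_corr · 19^0.813
  D(19) = 2.566 × 19^0.813 = 2.566 × 10.96 = 28.11 μm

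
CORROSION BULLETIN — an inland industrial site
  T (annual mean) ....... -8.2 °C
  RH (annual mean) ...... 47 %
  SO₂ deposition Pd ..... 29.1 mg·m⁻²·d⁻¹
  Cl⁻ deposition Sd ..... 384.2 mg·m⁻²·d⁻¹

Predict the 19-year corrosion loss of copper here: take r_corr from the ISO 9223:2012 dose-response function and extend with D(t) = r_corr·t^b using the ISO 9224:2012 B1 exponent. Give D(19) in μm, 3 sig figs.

D(19) = 1.47 μm

copper: temperature factor f = +0.126·(-18.2) = -2.2932
  SO₂ term: 0.0053·29.1^0.26·exp(0.059·47-2.2932) = 0.02057
  Sd branch = 0.01025·Sd^0.27·e^(0.036·RH+0.049·T) = 0.1857 μm/a
  sum: 0.02057 + 0.1857 → r_corr = 0.2063 μm/a
ISO 9224: D(t) = r_corr · t^b with b = 0.667 (copper, B1)
  D(19) = 0.2063 × 19^0.667 = 0.2063 × 7.127 = 1.47 μm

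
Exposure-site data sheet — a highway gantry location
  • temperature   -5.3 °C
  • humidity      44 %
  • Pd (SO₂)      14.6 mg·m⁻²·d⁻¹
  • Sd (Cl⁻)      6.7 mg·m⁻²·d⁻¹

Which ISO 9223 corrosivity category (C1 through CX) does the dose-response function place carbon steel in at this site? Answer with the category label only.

C2

carbon steel: f(T) = +0.150·(T−10) [T≤10 °C] = -2.2950
  Pd branch = 1.77·Pd^0.52·e^(0.02·RH+f) = 1.733 μm/a
  Cl⁻ term: 0.102·6.7^0.62·exp(0.033·44+0.04·-5.3) = 1.146
  sum: 1.733 + 1.146 → r_corr = 2.88 μm/a
ISO 9223 Table 2 (carbon steel): 1.3 < 2.88 ≤ 25 μm/a ⇒ C2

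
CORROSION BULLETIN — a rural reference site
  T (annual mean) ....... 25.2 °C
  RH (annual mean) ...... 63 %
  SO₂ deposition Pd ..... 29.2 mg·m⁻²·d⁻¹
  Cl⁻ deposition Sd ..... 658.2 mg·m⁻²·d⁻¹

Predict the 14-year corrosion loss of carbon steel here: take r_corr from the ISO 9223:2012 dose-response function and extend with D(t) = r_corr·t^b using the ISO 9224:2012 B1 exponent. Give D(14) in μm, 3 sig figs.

carbon steel: f(T) = -0.054·(T−10) [T>10 °C] = -0.8208
  Pd branch = 1.77·Pd^0.52·e^(0.02·RH+f) = 15.88 μm/a
  Sd branch = 0.102·Sd^0.62·e^(0.033·RH+0.04·T) = 124.9 μm/a
  r_corr = 15.88 + 124.9 = 140.8 μm/a
ISO 9224: D(t) = r_corr · t^b with b = 0.523 (carbon steel, B1)
  D(14) = 140.8 × 14^0.523 = 140.8 × 3.976 = 559.8 μm

D(14) = 560 μm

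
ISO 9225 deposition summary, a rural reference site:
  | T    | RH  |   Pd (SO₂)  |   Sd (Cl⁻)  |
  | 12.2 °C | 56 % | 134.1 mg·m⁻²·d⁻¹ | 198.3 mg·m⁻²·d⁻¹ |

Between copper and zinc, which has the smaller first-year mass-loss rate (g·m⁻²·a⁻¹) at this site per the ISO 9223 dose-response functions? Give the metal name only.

copper: T>10 °C ⇒ hinge -0.080·(12.2−10) = -0.1760
  sulphur-dioxide contribution → 0.4324 μm/a
  chloride contribution → 0.5837 μm/a
  ⇒ r_corr(copper) = 1.016 μm/a
  mass loss = 1.016 μm/a × 8.96 g/cm³ = 9.104 g·m⁻²·a⁻¹
zinc: temperature factor f = -0.071·(2.2) = -0.1562
  sulphur-dioxide contribution → 1.252 μm/a
  chloride contribution → 1.576 μm/a
  ⇒ r_corr(zinc) = 2.827 μm/a
  mass loss = 2.827 μm/a × 7.14 g/cm³ = 20.19 g·m⁻²·a⁻¹
Ordering by g·m⁻²·a⁻¹: zinc (20.2) > copper (9.1)

copper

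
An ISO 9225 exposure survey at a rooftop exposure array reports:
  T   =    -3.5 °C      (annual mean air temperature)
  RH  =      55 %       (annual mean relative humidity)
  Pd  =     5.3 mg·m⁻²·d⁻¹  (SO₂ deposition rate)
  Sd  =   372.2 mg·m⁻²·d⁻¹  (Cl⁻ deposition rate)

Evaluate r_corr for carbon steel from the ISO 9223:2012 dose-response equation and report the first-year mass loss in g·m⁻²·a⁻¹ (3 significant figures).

carbon steel: temperature factor f = +0.150·(-13.5) = -2.0250
  SO₂ term: 1.77·5.3^0.52·exp(0.02·55-2.0250) = 1.671
  Cl⁻ term: 0.102·372.2^0.62·exp(0.033·55+0.04·-3.5) = 21.38
  sum: 1.671 + 21.38 → r_corr = 23.05 μm/a
Convert to mass loss: 23.05 μm/a × 7.85 g/cm³ = 180.9 g·m⁻²·a⁻¹

r_corr = 181 g·m⁻²·a⁻¹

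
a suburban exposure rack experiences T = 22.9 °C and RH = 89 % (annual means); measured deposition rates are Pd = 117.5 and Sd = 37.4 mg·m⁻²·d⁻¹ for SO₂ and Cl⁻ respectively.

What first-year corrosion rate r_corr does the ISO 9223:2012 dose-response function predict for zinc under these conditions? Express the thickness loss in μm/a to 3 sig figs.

r_corr = 4.49 μm/a

zinc: T>10 °C ⇒ hinge -0.071·(22.9−10) = -0.9159
  SO₂ term: 0.0129·117.5^0.44·exp(0.046·89-0.9159) = 2.521
  Sd branch = 0.0175·Sd^0.57·e^(0.008·RH+0.085·T) = 1.969 μm/a
  sum: 2.521 + 1.969 → r_corr = 4.49 μm/a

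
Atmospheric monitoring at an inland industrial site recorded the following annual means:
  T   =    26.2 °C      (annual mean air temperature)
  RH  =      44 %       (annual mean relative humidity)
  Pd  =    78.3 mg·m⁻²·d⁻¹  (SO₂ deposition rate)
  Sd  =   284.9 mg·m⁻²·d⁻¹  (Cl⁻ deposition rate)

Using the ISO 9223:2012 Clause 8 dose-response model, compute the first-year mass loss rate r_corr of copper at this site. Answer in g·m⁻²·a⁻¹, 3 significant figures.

r_corr = 7.98 g·m⁻²·a⁻¹

copper: f(T) = -0.080·(T−10) [T>10 °C] = -1.2960
  sulphur-dioxide contribution → 0.06043 μm/a
  chloride contribution → 0.8298 μm/a
  total first-year rate 0.8902 μm/a
Convert to mass loss: 0.8902 μm/a × 8.96 g/cm³ = 7.976 g·m⁻²·a⁻¹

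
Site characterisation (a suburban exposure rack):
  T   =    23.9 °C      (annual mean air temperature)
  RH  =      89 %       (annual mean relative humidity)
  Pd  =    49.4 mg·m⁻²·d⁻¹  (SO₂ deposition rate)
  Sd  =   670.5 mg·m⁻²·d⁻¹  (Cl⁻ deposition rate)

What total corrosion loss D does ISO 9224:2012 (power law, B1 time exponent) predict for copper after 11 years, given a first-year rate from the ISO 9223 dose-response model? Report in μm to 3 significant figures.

copper: temperature factor f = -0.080·(13.9) = -1.1120
  sulphur-dioxide contribution → 0.9166 μm/a
  chloride contribution → 4.72 μm/a
  total first-year rate 5.637 μm/a
Power-law: D(11) = r_corr · 11^0.667
  D(11) = 5.637 × 11^0.667 = 5.637 × 4.95 = 27.9 μm

D(11) = 27.9 μm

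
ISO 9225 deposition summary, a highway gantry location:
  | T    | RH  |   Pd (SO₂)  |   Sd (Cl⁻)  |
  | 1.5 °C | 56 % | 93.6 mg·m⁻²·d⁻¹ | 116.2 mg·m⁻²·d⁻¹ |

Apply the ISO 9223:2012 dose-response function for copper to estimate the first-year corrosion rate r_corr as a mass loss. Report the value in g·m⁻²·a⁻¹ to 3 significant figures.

r_corr = 4.12 g·m⁻²·a⁻¹

copper: temperature factor f = +0.126·(-8.5) = -1.0710
  sulphur-dioxide contribution → 0.1609 μm/a
  chloride contribution → 0.2991 μm/a
  total first-year rate 0.46 μm/a
Convert to mass loss: 0.46 μm/a × 8.96 g/cm³ = 4.122 g·m⁻²·a⁻¹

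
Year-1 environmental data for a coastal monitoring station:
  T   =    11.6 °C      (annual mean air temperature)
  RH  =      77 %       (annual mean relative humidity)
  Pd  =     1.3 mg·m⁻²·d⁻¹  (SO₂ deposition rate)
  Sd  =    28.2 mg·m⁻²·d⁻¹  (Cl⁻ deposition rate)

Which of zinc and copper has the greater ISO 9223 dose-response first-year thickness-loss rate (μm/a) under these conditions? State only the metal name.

zinc: T>10 °C ⇒ hinge -0.071·(11.6−10) = -0.1136
  sulphur-dioxide contribution → 0.4463 μm/a
  chloride contribution → 0.5827 μm/a
  ⇒ r_corr(zinc) = 1.029 μm/a
copper: T>10 °C ⇒ hinge -0.080·(11.6−10) = -0.1280
  sulphur-dioxide contribution → 0.4691 μm/a
  chloride contribution → 0.7129 μm/a
  ⇒ r_corr(copper) = 1.182 μm/a
Ordering by μm/a: copper (1.18) > zinc (1.03)

copper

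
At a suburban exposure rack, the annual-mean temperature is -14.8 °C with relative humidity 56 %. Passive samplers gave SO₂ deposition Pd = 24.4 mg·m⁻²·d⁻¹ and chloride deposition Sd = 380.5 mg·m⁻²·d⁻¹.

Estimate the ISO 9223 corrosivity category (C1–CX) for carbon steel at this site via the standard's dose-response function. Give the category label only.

carbon steel: f(T) = +0.150·(T−10) [T≤10 °C] = -3.7200
  sulphur-dioxide contribution → 0.6922 μm/a
  chloride contribution → 14.25 μm/a
  total first-year rate 14.94 μm/a
Category bounds: 1.3…25 μm/a bracket r_corr ⇒ C2

C2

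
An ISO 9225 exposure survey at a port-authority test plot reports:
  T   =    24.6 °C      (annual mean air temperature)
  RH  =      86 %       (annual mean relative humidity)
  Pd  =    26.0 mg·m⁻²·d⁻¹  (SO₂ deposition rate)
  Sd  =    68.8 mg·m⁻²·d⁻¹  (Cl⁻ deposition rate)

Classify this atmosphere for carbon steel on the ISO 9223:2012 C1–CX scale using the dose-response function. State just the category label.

C5

carbon steel: f(T) = -0.054·(T−10) [T>10 °C] = -0.7884
  Pd branch = 1.77·Pd^0.52·e^(0.02·RH+f) = 24.45 μm/a
  Sd branch = 0.102·Sd^0.62·e^(0.033·RH+0.04·T) = 64.24 μm/a
  sum: 24.45 + 64.24 → r_corr = 88.69 μm/a
ISO 9223 Table 2 (carbon steel): 80 < 88.7 ≤ 200 μm/a ⇒ C5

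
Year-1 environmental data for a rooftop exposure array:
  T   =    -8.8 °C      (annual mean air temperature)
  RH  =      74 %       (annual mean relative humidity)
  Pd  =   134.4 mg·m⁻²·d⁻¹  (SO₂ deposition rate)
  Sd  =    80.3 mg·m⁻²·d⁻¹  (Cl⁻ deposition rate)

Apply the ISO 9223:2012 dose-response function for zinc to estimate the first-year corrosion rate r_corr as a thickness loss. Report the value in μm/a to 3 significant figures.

r_corr = 1.82 μm/a

zinc: f(T) = +0.038·(T−10) [T≤10 °C] = -0.7144
  SO₂ term: 0.0129·134.4^0.44·exp(0.046·74-0.7144) = 1.641
  Sd branch = 0.0175·Sd^0.57·e^(0.008·RH+0.085·T) = 0.1824 μm/a
  r_corr = 1.641 + 0.1824 = 1.824 μm/a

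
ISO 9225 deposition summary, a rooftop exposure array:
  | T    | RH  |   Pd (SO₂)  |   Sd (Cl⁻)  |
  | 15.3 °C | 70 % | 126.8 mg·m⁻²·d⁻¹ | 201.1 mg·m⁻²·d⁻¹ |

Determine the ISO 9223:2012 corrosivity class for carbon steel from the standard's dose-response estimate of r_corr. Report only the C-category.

C5

carbon steel: T>10 °C ⇒ hinge -0.054·(15.3−10) = -0.2862
  SO₂ term: 1.77·126.8^0.52·exp(0.02·70-0.2862) = 66.88
  Cl⁻ term: 0.102·201.1^0.62·exp(0.033·70+0.04·15.3) = 50.78
  sum: 66.88 + 50.78 → r_corr = 117.7 μm/a
118 μm/a falls in (80, 200] for carbon steel → category C5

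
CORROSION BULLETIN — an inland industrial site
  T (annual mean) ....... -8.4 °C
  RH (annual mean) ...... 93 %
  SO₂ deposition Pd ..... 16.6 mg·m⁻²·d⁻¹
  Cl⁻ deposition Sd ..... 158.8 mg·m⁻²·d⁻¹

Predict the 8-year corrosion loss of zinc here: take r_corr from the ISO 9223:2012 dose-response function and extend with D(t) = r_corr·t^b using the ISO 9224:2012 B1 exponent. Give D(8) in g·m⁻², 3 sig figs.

D(8) = 74.1 g·m⁻²

zinc: T≤10 °C ⇒ hinge +0.038·(-8.4−10) = -0.6992
  Pd branch = 0.0129·Pd^0.44·e^(0.046·RH+f) = 1.591 μm/a
  Sd branch = 0.0175·Sd^0.57·e^(0.008·RH+0.085·T) = 0.324 μm/a
  r_corr = 1.591 + 0.324 = 1.915 μm/a
Long-term exponent b (ISO 9224 Table 2, B1) = 0.813
  D(8) = 1.915 × 8^0.813 = 1.915 × 5.423 = 10.38 μm
  Mass loss = 10.38 μm × 7.14 g/cm³ = 74.15 g·m⁻²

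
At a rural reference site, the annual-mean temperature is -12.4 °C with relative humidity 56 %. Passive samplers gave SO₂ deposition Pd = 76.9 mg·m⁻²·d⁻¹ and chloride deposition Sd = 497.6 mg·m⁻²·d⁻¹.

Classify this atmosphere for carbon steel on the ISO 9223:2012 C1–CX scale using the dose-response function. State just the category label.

C2

carbon steel: f(T) = +0.150·(T−10) [T≤10 °C] = -3.3600
  sulphur-dioxide contribution → 1.802 μm/a
  chloride contribution → 18.53 μm/a
  total first-year rate 20.33 μm/a
20.3 μm/a falls in (1.3, 25] for carbon steel → category C2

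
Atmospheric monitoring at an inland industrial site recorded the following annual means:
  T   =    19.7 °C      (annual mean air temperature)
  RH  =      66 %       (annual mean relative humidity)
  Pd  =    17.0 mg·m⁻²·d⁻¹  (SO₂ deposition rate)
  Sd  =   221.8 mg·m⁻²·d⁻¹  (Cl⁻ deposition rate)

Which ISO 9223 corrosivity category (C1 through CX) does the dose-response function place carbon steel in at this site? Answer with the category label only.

C4

carbon steel: temperature factor f = -0.054·(9.7) = -0.5238
  SO₂ term: 1.77·17.0^0.52·exp(0.02·66-0.5238) = 17.12
  Sd branch = 0.102·Sd^0.62·e^(0.033·RH+0.04·T) = 56.39 μm/a
  r_corr = 17.12 + 56.39 = 73.51 μm/a
73.5 μm/a falls in (50, 80] for carbon steel → category C4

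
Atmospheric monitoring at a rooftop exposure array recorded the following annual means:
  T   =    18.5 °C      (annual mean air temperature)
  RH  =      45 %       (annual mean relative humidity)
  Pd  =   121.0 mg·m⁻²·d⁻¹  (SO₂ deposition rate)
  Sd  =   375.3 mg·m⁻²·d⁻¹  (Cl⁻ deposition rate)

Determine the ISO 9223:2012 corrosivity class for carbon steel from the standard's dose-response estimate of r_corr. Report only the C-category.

C4

carbon steel: T>10 °C ⇒ hinge -0.054·(18.5−10) = -0.4590
  SO₂ term: 1.77·121.0^0.52·exp(0.02·45-0.4590) = 33.31
  Sd branch = 0.102·Sd^0.62·e^(0.033·RH+0.04·T) = 37.24 μm/a
  sum: 33.31 + 37.24 → r_corr = 70.55 μm/a
Category bounds: 50…80 μm/a bracket r_corr ⇒ C4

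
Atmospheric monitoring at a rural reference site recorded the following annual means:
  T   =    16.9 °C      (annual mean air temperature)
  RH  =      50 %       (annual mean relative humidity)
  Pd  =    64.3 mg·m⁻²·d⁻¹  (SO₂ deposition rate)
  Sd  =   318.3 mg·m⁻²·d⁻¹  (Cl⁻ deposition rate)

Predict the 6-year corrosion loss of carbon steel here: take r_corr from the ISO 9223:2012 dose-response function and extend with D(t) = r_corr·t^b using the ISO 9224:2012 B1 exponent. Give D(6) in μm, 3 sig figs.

carbon steel: f(T) = -0.054·(T−10) [T>10 °C] = -0.3726
  Pd branch = 1.77·Pd^0.52·e^(0.02·RH+f) = 28.89 μm/a
  Sd branch = 0.102·Sd^0.62·e^(0.033·RH+0.04·T) = 37.2 μm/a
  sum: 28.89 + 37.2 → r_corr = 66.09 μm/a
ISO 9224: D(t) = r_corr · t^b with b = 0.523 (carbon steel, B1)
  D(6) = 66.09 × 6^0.523 = 66.09 × 2.553 = 168.7 μm

D(6) = 169 μm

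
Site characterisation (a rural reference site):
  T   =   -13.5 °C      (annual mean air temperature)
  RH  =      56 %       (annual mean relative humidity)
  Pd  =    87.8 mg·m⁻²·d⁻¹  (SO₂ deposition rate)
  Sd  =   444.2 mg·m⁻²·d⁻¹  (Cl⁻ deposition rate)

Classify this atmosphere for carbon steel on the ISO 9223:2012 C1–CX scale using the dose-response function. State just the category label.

C2

carbon steel: f(T) = +0.150·(T−10) [T≤10 °C] = -3.5250
  SO₂ term: 1.77·87.8^0.52·exp(0.02·56-3.5250) = 1.637
  Sd branch = 0.102·Sd^0.62·e^(0.033·RH+0.04·T) = 16.53 μm/a
  r_corr = 1.637 + 16.53 = 18.16 μm/a
18.2 μm/a falls in (1.3, 25] for carbon steel → category C2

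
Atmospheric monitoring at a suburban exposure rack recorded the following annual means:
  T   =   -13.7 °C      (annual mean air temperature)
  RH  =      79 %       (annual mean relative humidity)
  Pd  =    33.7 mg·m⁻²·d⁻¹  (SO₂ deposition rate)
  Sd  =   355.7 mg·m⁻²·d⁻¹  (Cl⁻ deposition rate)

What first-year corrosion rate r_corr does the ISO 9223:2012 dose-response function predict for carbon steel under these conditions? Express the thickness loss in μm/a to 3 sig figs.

r_corr = 32.0 μm/a

carbon steel: T≤10 °C ⇒ hinge +0.150·(-13.7−10) = -3.5550
  sulphur-dioxide contribution → 1.53 μm/a
  chloride contribution → 30.51 μm/a
  ⇒ r_corr(carbon steel) = 32.04 μm/a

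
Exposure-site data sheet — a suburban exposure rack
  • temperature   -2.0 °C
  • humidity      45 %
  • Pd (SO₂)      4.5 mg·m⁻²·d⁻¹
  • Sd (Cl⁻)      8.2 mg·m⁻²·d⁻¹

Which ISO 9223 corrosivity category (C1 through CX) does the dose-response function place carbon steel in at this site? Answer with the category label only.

C2

carbon steel: f(T) = +0.150·(T−10) [T≤10 °C] = -1.8000
  sulphur-dioxide contribution → 1.573 μm/a
  chloride contribution → 1.532 μm/a
  ⇒ r_corr(carbon steel) = 3.105 μm/a
ISO 9223 Table 2 (carbon steel): 1.3 < 3.11 ≤ 25 μm/a ⇒ C2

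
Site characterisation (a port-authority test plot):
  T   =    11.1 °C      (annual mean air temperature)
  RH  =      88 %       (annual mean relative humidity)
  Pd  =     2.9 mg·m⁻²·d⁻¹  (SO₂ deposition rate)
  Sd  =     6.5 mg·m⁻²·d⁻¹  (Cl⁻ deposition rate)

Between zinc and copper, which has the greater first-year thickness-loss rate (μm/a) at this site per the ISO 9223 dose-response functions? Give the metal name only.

copper

zinc: temperature factor f = -0.071·(1.1) = -0.0781
  SO₂ term: 0.0129·2.9^0.44·exp(0.046·88-0.0781) = 1.092
  Cl⁻ term: 0.0175·6.5^0.57·exp(0.008·88+0.085·11.1) = 0.2642
  sum: 1.092 + 0.2642 → r_corr = 1.356 μm/a
copper: T>10 °C ⇒ hinge -0.080·(11.1−10) = -0.0880
  SO₂ term: 0.0053·2.9^0.26·exp(0.059·88-0.0880) = 1.151
  Cl⁻ term: 0.01025·6.5^0.27·exp(0.036·88+0.049·11.1) = 0.6955
  r_corr = 1.151 + 0.6955 = 1.847 μm/a
Ordering by μm/a: copper (1.85) > zinc (1.36)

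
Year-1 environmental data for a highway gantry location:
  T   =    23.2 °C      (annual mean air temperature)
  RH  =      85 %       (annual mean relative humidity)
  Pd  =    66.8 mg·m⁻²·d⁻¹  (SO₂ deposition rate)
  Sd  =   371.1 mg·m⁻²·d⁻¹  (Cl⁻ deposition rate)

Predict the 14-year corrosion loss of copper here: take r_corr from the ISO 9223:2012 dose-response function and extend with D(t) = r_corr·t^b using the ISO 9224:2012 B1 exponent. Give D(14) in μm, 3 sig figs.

D(14) = 24.4 μm

copper: T>10 °C ⇒ hinge -0.080·(23.2−10) = -1.0560
  sulphur-dioxide contribution → 0.8281 μm/a
  chloride contribution → 3.366 μm/a
  total first-year rate 4.194 μm/a
Long-term exponent b (ISO 9224 Table 2, B1) = 0.667
  D(14) = 4.194 × 14^0.667 = 4.194 × 5.814 = 24.39 μm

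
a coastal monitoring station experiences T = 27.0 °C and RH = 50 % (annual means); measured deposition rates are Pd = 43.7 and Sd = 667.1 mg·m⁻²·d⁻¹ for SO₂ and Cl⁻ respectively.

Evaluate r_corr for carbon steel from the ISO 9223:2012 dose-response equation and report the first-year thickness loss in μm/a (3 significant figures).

carbon steel: temperature factor f = -0.054·(17.0) = -0.9180
  sulphur-dioxide contribution → 13.7 μm/a
  chloride contribution → 88.15 μm/a
  total first-year rate 101.8 μm/a

r_corr = 102 μm/a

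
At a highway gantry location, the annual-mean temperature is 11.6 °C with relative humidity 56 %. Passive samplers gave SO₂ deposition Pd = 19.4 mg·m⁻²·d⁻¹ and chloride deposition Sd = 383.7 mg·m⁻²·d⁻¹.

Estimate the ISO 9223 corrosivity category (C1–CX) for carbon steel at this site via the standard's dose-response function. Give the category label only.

C4

carbon steel: T>10 °C ⇒ hinge -0.054·(11.6−10) = -0.0864
  SO₂ term: 1.77·19.4^0.52·exp(0.02·56-0.0864) = 23.26
  Sd branch = 0.102·Sd^0.62·e^(0.033·RH+0.04·T) = 41.19 μm/a
  sum: 23.26 + 41.19 → r_corr = 64.44 μm/a
Category bounds: 50…80 μm/a bracket r_corr ⇒ C4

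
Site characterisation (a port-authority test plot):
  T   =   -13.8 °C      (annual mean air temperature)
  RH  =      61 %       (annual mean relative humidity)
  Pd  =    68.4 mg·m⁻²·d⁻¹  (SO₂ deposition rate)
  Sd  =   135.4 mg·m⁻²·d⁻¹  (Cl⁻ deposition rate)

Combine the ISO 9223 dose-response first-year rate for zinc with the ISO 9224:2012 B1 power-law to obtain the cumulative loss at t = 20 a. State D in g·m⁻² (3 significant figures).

D(20) = 57.0 g·m⁻²

zinc: f(T) = +0.038·(T−10) [T≤10 °C] = -0.9044
  Pd branch = 0.0129·Pd^0.44·e^(0.046·RH+f) = 0.5545 μm/a
  Cl⁻ term: 0.0175·135.4^0.57·exp(0.008·61+0.085·-13.8) = 0.1447
  sum: 0.5545 + 0.1447 → r_corr = 0.6992 μm/a
ISO 9224: D(t) = r_corr · t^b with b = 0.813 (zinc, B1)
  D(20) = 0.6992 × 20^0.813 = 0.6992 × 11.42 = 7.986 μm
  Mass loss = 7.986 μm × 7.14 g/cm³ = 57.02 g·m⁻²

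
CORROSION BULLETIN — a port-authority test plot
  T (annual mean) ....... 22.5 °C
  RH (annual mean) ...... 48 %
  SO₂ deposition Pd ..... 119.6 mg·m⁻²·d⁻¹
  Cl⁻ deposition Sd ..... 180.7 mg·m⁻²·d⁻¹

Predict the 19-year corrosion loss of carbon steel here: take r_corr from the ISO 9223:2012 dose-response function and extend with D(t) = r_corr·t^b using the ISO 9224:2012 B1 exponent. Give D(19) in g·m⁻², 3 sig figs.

D(19) = 2.16e+03 g·m⁻²

carbon steel: T>10 °C ⇒ hinge -0.054·(22.5−10) = -0.6750
  Pd branch = 1.77·Pd^0.52·e^(0.02·RH+f) = 28.32 μm/a
  Cl⁻ term: 0.102·180.7^0.62·exp(0.033·48+0.04·22.5) = 30.67
  sum: 28.32 + 30.67 → r_corr = 58.99 μm/a
Long-term exponent b (ISO 9224 Table 2, B1) = 0.523
  D(19) = 58.99 × 19^0.523 = 58.99 × 4.664 = 275.2 μm
  Mass loss = 275.2 μm × 7.85 g/cm³ = 2160 g·m⁻²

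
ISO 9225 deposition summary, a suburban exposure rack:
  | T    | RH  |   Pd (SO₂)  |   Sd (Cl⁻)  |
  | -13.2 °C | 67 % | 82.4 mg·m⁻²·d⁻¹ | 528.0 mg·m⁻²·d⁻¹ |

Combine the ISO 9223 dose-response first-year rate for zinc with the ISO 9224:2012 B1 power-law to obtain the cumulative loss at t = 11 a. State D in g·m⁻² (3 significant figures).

zinc: f(T) = +0.038·(T−10) [T≤10 °C] = -0.8816
  Pd branch = 0.0129·Pd^0.44·e^(0.046·RH+f) = 0.8114 μm/a
  Cl⁻ term: 0.0175·528.0^0.57·exp(0.008·67+0.085·-13.2) = 0.3471
  sum: 0.8114 + 0.3471 → r_corr = 1.158 μm/a
Power-law: D(11) = r_corr · 11^0.813
  D(11) = 1.158 × 11^0.813 = 1.158 × 7.025 = 8.138 μm
  Mass loss = 8.138 μm × 7.14 g/cm³ = 58.11 g·m⁻²

D(11) = 58.1 g·m⁻²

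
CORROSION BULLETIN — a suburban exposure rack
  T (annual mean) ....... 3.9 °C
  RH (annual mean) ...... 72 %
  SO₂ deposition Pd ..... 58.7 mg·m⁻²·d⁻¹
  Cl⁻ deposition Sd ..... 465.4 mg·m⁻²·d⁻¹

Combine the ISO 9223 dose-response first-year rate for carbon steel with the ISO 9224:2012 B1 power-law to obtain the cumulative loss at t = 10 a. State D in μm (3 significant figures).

D(10) = 276 μm

carbon steel: f(T) = +0.150·(T−10) [T≤10 °C] = -0.9150
  SO₂ term: 1.77·58.7^0.52·exp(0.02·72-0.9150) = 24.87
  Sd branch = 0.102·Sd^0.62·e^(0.033·RH+0.04·T) = 57.85 μm/a
  sum: 24.87 + 57.85 → r_corr = 82.72 μm/a
Long-term exponent b (ISO 9224 Table 2, B1) = 0.523
  D(10) = 82.72 × 10^0.523 = 82.72 × 3.334 = 275.8 μm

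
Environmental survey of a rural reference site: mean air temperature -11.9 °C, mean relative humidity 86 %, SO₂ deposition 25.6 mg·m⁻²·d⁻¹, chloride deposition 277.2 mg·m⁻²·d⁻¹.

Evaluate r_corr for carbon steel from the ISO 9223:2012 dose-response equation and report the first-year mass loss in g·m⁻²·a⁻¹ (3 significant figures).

carbon steel: f(T) = +0.150·(T−10) [T≤10 °C] = -3.2850
  sulphur-dioxide contribution → 1.998 μm/a
  chloride contribution → 35.39 μm/a
  total first-year rate 37.39 μm/a
Convert to mass loss: 37.39 μm/a × 7.85 g/cm³ = 293.5 g·m⁻²·a⁻¹

r_corr = 294 g·m⁻²·a⁻¹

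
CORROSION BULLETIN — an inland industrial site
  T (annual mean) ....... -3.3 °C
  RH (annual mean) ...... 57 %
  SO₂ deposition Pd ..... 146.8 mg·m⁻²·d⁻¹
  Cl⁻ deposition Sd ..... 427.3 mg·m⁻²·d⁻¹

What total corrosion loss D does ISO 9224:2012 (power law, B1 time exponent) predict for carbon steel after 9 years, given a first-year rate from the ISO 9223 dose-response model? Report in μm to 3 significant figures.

D(9) = 111 μm

carbon steel: T≤10 °C ⇒ hinge +0.150·(-3.3−10) = -1.9950
  sulphur-dioxide contribution → 10.08 μm/a
  chloride contribution → 25.07 μm/a
  ⇒ r_corr(carbon steel) = 35.15 μm/a
Long-term exponent b (ISO 9224 Table 2, B1) = 0.523
  D(9) = 35.15 × 9^0.523 = 35.15 × 3.156 = 110.9 μm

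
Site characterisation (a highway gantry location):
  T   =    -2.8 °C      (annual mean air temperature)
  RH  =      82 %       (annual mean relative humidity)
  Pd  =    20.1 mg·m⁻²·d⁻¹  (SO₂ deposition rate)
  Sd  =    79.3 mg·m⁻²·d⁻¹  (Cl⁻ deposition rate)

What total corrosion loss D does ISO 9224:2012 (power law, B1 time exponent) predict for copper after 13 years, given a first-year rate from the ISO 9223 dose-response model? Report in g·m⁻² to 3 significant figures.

copper: f(T) = +0.126·(T−10) [T≤10 °C] = -1.6128
  sulphur-dioxide contribution → 0.2909 μm/a
  chloride contribution → 0.5572 μm/a
  ⇒ r_corr(copper) = 0.8481 μm/a
ISO 9224: D(t) = r_corr · t^b with b = 0.667 (copper, B1)
  D(13) = 0.8481 × 13^0.667 = 0.8481 × 5.534 = 4.693 μm
  Mass loss = 4.693 μm × 8.96 g/cm³ = 42.05 g·m⁻²

D(13) = 42.0 g·m⁻²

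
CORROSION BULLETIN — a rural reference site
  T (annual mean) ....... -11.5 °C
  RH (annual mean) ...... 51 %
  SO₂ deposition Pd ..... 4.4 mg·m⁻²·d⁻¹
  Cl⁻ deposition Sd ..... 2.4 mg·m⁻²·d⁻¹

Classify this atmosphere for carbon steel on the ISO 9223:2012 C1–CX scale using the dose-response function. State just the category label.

C1

carbon steel: T≤10 °C ⇒ hinge +0.150·(-11.5−10) = -3.2250
  SO₂ term: 1.77·4.4^0.52·exp(0.02·51-3.2250) = 0.4216
  Sd branch = 0.102·Sd^0.62·e^(0.033·RH+0.04·T) = 0.5963 μm/a
  sum: 0.4216 + 0.5963 → r_corr = 1.018 μm/a
Category bounds: 0…1.3 μm/a bracket r_corr ⇒ C1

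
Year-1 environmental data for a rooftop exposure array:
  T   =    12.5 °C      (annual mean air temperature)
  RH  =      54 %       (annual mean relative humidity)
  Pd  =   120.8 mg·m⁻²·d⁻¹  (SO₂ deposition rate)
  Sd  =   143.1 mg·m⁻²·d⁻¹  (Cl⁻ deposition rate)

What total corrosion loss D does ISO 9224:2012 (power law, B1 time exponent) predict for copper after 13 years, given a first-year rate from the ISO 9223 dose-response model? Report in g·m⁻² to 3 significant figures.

copper: T>10 °C ⇒ hinge -0.080·(12.5−10) = -0.2000
  sulphur-dioxide contribution → 0.3651 μm/a
  chloride contribution → 0.5047 μm/a
  total first-year rate 0.8698 μm/a
Long-term exponent b (ISO 9224 Table 2, B1) = 0.667
  D(13) = 0.8698 × 13^0.667 = 0.8698 × 5.534 = 4.813 μm
  Mass loss = 4.813 μm × 8.96 g/cm³ = 43.12 g·m⁻²

D(13) = 43.1 g·m⁻²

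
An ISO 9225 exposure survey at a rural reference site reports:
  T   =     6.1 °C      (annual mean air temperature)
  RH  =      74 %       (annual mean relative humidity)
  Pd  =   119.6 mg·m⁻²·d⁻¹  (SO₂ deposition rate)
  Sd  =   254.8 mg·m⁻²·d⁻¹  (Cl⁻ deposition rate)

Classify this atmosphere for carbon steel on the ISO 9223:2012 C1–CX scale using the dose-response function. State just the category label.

carbon steel: f(T) = +0.150·(T−10) [T≤10 °C] = -0.5850
  Pd branch = 1.77·Pd^0.52·e^(0.02·RH+f) = 52.13 μm/a
  Cl⁻ term: 0.102·254.8^0.62·exp(0.033·74+0.04·6.1) = 46.45
  sum: 52.13 + 46.45 → r_corr = 98.58 μm/a
Category bounds: 80…200 μm/a bracket r_corr ⇒ C5

C5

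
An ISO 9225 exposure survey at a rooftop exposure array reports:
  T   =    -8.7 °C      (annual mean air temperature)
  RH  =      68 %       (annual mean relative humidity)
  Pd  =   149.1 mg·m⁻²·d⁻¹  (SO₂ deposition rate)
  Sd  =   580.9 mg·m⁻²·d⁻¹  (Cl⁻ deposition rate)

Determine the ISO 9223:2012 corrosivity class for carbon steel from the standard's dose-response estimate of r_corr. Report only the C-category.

carbon steel: T≤10 °C ⇒ hinge +0.150·(-8.7−10) = -2.8050
  sulphur-dioxide contribution → 5.632 μm/a
  chloride contribution → 35.14 μm/a
  ⇒ r_corr(carbon steel) = 40.77 μm/a
Category bounds: 25…50 μm/a bracket r_corr ⇒ C3

C3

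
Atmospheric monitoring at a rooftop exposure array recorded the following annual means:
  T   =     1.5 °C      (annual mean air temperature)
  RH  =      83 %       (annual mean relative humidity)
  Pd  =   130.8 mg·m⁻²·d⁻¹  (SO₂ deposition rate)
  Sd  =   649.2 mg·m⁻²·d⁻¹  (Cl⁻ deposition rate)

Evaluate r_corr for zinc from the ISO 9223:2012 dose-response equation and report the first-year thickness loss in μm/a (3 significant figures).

zinc: T≤10 °C ⇒ hinge +0.038·(1.5−10) = -0.3230
  SO₂ term: 0.0129·130.8^0.44·exp(0.046·83-0.3230) = 3.629
  Cl⁻ term: 0.0175·649.2^0.57·exp(0.008·83+0.085·1.5) = 1.548
  r_corr = 3.629 + 1.548 = 5.177 μm/a

r_corr = 5.18 μm/a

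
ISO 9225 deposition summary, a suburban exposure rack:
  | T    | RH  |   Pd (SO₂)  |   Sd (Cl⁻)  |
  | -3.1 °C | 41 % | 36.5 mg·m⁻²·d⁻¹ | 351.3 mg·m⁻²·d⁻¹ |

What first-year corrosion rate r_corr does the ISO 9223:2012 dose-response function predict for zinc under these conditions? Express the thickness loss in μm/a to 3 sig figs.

r_corr = 0.779 μm/a

zinc: temperature factor f = +0.038·(-13.1) = -0.4978
  Pd branch = 0.0129·Pd^0.44·e^(0.046·RH+f) = 0.2517 μm/a
  Sd branch = 0.0175·Sd^0.57·e^(0.008·RH+0.085·T) = 0.5273 μm/a
  r_corr = 0.2517 + 0.5273 = 0.779 μm/a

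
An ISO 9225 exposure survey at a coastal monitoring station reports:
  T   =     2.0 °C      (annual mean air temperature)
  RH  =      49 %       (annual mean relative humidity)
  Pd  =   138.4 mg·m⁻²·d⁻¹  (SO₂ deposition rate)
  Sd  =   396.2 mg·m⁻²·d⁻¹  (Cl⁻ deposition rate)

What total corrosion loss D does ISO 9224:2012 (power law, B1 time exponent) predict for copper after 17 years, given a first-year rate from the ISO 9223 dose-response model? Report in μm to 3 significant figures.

copper: f(T) = +0.126·(T−10) [T≤10 °C] = -1.0080
  Pd branch = 0.0053·Pd^0.26·e^(0.059·RH+f) = 0.1255 μm/a
  Cl⁻ term: 0.01025·396.2^0.27·exp(0.036·49+0.049·2.0) = 0.3318
  r_corr = 0.1255 + 0.3318 = 0.4573 μm/a
Power-law: D(17) = r_corr · 17^0.667
  D(17) = 0.4573 × 17^0.667 = 0.4573 × 6.618 = 3.026 μm

D(17) = 3.03 μm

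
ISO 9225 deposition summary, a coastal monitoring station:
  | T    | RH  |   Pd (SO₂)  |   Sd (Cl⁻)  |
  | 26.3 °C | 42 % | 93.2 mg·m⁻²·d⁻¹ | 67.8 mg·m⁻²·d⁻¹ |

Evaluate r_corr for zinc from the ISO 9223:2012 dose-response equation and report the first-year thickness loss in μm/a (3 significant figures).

r_corr = 2.74 μm/a

zinc: T>10 °C ⇒ hinge -0.071·(26.3−10) = -1.1573
  sulphur-dioxide contribution → 0.2059 μm/a
  chloride contribution → 2.533 μm/a
  total first-year rate 2.739 μm/a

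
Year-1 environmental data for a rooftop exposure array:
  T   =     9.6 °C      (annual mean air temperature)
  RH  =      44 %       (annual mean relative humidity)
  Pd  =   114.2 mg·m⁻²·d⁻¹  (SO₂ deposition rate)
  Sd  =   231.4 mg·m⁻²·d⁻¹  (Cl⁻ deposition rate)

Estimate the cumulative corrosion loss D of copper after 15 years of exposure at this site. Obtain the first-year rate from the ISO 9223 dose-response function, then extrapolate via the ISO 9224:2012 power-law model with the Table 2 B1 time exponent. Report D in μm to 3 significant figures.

D(15) = 3.53 μm

copper: temperature factor f = +0.126·(-0.4) = -0.0504
  SO₂ term: 0.0053·114.2^0.26·exp(0.059·44-0.0504) = 0.2316
  Sd branch = 0.01025·Sd^0.27·e^(0.036·RH+0.049·T) = 0.3478 μm/a
  sum: 0.2316 + 0.3478 → r_corr = 0.5794 μm/a
ISO 9224: D(t) = r_corr · t^b with b = 0.667 (copper, B1)
  D(15) = 0.5794 × 15^0.667 = 0.5794 × 6.088 = 3.527 μm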